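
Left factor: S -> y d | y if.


Common prefix: 'y'
Factored: S -> y S', S' -> d | if


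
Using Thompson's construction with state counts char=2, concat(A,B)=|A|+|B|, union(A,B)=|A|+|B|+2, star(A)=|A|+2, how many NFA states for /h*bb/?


Syntax tree has 3 char leaf(s), 0 union(s), 1 star(s)
chars contribute 3×2 = 6; each union adds +2; each star adds +2
Total: 6 + 0 + 2 = 8 states


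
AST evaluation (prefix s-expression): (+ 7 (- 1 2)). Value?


Evaluate inner: (- 1 2) = -1
Evaluate root: (+ 7 -1) = 6
Result: 6


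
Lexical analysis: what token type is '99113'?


Pattern: digits only
Type: INTEGER_LITERAL


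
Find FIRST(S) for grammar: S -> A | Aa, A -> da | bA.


Per alternative of S: FIRST(A) = {b, d}; FIRST(Aa) = {b, d}
FIRST(S) = {b, d}


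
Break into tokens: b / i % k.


Scan left to right, longest-match per lexeme
Tokens: ID(b), OP(/), ID(i), OP(%), ID(k)


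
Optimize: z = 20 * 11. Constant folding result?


20 * 11 = 220 at compile time
Optimized: z = 220


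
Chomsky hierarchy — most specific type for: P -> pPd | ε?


Single nonterminal LHS, but p^n d^n is not regular
Classification: Type 2 (Context-Free)


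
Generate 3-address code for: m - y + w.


Break into single-operator statements:
t1 = m - y
t2 = t1 + w


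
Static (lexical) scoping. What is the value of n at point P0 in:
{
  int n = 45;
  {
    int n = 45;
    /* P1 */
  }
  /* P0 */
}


n declared in the same block as P0
n = 45


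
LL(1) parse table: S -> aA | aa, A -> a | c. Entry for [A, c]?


For [A, c]: 'c' ∈ FIRST(c)
Entry: A -> c


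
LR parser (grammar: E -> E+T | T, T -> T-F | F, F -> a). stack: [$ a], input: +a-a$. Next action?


'a' on top is the handle for F -> a
Action: reduce (F -> a)


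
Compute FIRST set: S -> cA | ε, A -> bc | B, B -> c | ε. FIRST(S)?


Per alternative of S: FIRST(cA) = {c}; FIRST(ε) = {ε}
FIRST(S) = {c, ε}


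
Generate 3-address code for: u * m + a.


Break into single-operator statements:
t1 = u * m
t2 = t1 + a


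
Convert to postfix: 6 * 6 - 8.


Left to right (same or higher precedence on left)
Postfix: 6 6 * 8 -


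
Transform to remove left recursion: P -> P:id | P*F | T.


Left-recursive alternatives: P:id, P*F; non-recursive: T
Introduce P': P -> TP', P' -> :idP' | *FP' | ε


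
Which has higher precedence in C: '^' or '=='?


'==' is equality (level 6); '^' is bitwise XOR (level 4)
Higher level binds tighter
'==' has higher precedence than '^'


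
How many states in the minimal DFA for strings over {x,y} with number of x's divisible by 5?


Track (count of x) mod 5: states 0..4, accept at 0
Minimal DFA: 5 states


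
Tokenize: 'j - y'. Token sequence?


Scan left to right, longest-match per lexeme
Tokens: ID(j), OP(-), ID(y)


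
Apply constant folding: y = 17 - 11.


17 - 11 = 6 at compile time
Optimized: y = 6


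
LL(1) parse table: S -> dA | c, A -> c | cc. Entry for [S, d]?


For [S, d]: 'd' ∈ FIRST(dA)
Entry: S -> dA


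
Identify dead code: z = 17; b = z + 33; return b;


z is read by b's definition; b is returned
No dead code


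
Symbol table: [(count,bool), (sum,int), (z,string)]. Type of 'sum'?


Lookup 'sum' → type int


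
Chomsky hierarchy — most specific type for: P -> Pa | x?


Left-linear: every RHS is a terminal or one nonterminal followed by a terminal
Classification: Type 3 (Regular)


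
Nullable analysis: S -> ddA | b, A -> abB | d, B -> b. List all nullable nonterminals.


A nonterminal is nullable iff some alternative derives ε (directly, or every symbol in it is nullable)
Nullable: {}


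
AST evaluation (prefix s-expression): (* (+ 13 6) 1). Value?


Evaluate inner: (+ 13 6) = 19
Evaluate root: (* 19 1) = 19
Result: 19


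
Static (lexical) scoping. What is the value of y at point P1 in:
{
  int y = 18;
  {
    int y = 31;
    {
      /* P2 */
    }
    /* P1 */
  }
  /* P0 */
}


y declared in the same block as P1
y = 31


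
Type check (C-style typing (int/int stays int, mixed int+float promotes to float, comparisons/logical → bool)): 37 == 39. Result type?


Operand types: int == int
Rule: comparison yields bool
Result type: bool


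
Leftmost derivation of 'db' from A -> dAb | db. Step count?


Derivation: A => db
Steps: 1


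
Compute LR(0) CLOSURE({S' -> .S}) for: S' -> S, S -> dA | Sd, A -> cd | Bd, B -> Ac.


Start: S' -> .S
For each item with dot before a nonterminal B, add B -> .γ for every B-production
Closure: [S' -> .S, S -> .dA, S -> .Sd]


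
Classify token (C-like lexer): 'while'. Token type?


Pattern: reserved word
Type: KEYWORD


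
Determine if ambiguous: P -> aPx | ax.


balanced a^n…x^n: each string has a unique parse
Unambiguous


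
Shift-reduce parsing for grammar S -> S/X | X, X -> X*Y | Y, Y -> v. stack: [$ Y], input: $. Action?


'Y' (not preceded by X*) is the handle for X -> Y
Action: reduce (X -> Y)


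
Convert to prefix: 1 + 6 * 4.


'*' binds tighter: tree is (+ 1 (* 6 4))
Prefix: + 1 * 6 4


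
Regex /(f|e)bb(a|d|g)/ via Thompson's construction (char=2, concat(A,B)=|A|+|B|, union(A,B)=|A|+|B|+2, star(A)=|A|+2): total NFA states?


Syntax tree has 7 char leaf(s), 3 union(s), 0 star(s)
chars contribute 7×2 = 14; each union adds +2; each star adds +2
Total: 14 + 6 + 0 = 20 states


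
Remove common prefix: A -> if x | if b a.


Common prefix: 'if'
Factored: A -> if A', A' -> x | b a


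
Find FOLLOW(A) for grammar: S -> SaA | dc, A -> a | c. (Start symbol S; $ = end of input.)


$ ∈ FOLLOW(S). For each A -> αBβ: add FIRST(β)\{ε} to FOLLOW(B); if β nullable, add FOLLOW(A).
FOLLOW(A) = {$, a}


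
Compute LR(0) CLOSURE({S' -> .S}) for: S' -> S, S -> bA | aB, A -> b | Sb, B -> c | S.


Start: S' -> .S
For each item with dot before a nonterminal B, add B -> .γ for every B-production
Closure: [S' -> .S, S -> .bA, S -> .aB]


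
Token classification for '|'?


Pattern: operator symbol
Type: OPERATOR


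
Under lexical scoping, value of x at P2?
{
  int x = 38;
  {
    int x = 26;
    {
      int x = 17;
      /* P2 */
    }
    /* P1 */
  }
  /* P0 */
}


x declared in the same block as P2
x = 17


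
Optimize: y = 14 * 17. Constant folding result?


14 * 17 = 238 at compile time
Optimized: y = 238


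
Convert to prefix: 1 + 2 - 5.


left-to-right (same/higher precedence on left): tree is (- (+ 1 2) 5)
Prefix: - + 1 2 5


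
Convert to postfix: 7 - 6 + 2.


Left to right (same or higher precedence on left)
Postfix: 7 6 - 2 +


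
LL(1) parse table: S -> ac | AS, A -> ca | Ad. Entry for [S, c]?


For [S, c]: 'c' ∈ FIRST(AS)
Entry: S -> AS


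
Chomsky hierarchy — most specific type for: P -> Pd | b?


Left-linear: every RHS is a terminal or one nonterminal followed by a terminal
Classification: Type 3 (Regular)


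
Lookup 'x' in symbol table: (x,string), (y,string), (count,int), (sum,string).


Lookup 'x' → type string


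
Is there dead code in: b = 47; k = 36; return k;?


b is assigned but never read
Dead: 'b = 47'


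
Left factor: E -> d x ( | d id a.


Common prefix: 'd'
Factored: E -> d E', E' -> x ( | id a


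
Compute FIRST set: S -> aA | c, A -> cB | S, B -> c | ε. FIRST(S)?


Per alternative of S: FIRST(aA) = {a}; FIRST(c) = {c}
FIRST(S) = {a, c}


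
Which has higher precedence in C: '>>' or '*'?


'*' is multiplicative (level 10); '>>' is shift (level 8)
Higher level binds tighter
'*' has higher precedence than '>>'


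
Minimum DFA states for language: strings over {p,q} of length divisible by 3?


Track length mod 3: states 0..2, accept at 0
Minimal DFA: 3 states


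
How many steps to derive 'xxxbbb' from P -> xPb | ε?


Derivation: P => xPb => xxPbb => xxxPbbb => xxxbbb
Steps: 4


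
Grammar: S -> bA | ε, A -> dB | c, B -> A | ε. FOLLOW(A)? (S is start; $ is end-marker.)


$ ∈ FOLLOW(S). For each A -> αBβ: add FIRST(β)\{ε} to FOLLOW(B); if β nullable, add FOLLOW(A).
FOLLOW(A) = {$}


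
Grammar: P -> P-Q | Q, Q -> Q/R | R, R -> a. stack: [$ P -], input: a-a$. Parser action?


no handle ('P-' is not any RHS); shift 'a'
Action: shift


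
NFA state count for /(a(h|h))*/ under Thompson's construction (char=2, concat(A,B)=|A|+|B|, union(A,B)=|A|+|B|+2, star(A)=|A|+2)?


Syntax tree has 3 char leaf(s), 1 union(s), 1 star(s)
chars contribute 3×2 = 6; each union adds +2; each star adds +2
Total: 6 + 2 + 2 = 10 states


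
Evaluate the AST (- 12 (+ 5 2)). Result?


Evaluate inner: (+ 5 2) = 7
Evaluate root: (- 12 7) = 5
Result: 5


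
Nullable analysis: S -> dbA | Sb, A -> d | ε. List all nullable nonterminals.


A nonterminal is nullable iff some alternative derives ε (directly, or every symbol in it is nullable)
Nullable: {A}


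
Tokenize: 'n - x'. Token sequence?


Scan left to right, longest-match per lexeme
Tokens: ID(n), OP(-), ID(x)


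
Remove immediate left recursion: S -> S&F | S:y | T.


Left-recursive alternatives: S&F, S:y; non-recursive: T
Introduce S': S -> TS', S' -> &FS' | :yS' | ε


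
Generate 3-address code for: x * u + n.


Break into single-operator statements:
t1 = x * u
t2 = t1 + n


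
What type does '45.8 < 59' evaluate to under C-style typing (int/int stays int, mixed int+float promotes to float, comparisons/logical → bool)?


Operand types: float < int
Rule: comparison yields bool
Result type: bool


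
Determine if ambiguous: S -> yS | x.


right-linear, alternatives start with distinct terminals 'y' vs 'x': unique leftmost derivation
Unambiguous


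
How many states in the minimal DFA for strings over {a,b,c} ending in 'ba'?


Track the longest suffix of input matching a prefix of 'ba': 3 classes (prefixes of length 0..2)
Minimal DFA: 3 states


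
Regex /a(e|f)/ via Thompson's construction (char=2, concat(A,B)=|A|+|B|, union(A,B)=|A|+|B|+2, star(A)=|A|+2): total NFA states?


Syntax tree has 3 char leaf(s), 1 union(s), 0 star(s)
chars contribute 3×2 = 6; each union adds +2; each star adds +2
Total: 6 + 2 + 0 = 8 states


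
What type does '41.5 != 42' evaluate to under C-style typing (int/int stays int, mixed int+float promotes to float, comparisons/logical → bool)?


Operand types: float != int
Rule: comparison yields bool
Result type: bool


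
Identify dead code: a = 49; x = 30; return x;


a is assigned but never read
Dead: 'a = 49'


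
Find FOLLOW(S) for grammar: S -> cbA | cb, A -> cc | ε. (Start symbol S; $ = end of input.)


$ ∈ FOLLOW(S). For each A -> αBβ: add FIRST(β)\{ε} to FOLLOW(B); if β nullable, add FOLLOW(A).
FOLLOW(S) = {$}


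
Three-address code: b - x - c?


Break into single-operator statements:
t1 = b - x
t2 = t1 - c


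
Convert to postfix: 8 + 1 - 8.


Left to right (same or higher precedence on left)
Postfix: 8 1 + 8 -


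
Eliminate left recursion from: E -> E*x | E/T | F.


Left-recursive alternatives: E*x, E/T; non-recursive: F
Introduce E': E -> FE', E' -> *xE' | /TE' | ε


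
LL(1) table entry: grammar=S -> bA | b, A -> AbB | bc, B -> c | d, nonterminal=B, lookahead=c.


For [B, c]: 'c' ∈ FIRST(c)
Entry: B -> c


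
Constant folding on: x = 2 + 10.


2 + 10 = 12 at compile time
Optimized: x = 12


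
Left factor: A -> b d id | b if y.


Common prefix: 'b'
Factored: A -> b A', A' -> d id | if y


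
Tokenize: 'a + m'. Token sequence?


Scan left to right, longest-match per lexeme
Tokens: ID(a), OP(+), ID(m)


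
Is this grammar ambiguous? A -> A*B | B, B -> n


precedence layered via separate nonterminal B: deterministic
Unambiguous


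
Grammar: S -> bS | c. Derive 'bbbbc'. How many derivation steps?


Derivation: S => bS => bbS => bbbS => bbbbS => bbbbc
Steps: 5


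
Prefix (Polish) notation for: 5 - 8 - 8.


left-to-right (same/higher precedence on left): tree is (- (- 5 8) 8)
Prefix: - - 5 8 8


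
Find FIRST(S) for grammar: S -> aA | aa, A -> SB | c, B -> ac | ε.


Per alternative of S: FIRST(aA) = {a}; FIRST(aa) = {a}
FIRST(S) = {a}


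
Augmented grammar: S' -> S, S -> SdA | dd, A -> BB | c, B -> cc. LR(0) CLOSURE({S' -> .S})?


Start: S' -> .S
For each item with dot before a nonterminal B, add B -> .γ for every B-production
Closure: [S' -> .S, S -> .SdA, S -> .dd]


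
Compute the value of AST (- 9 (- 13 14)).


Evaluate inner: (- 13 14) = -1
Evaluate root: (- 9 -1) = 10
Result: 10


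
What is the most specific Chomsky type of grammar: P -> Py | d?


Left-linear: every RHS is a terminal or one nonterminal followed by a terminal
Classification: Type 3 (Regular)


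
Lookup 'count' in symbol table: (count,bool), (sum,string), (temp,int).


Lookup 'count' → type bool


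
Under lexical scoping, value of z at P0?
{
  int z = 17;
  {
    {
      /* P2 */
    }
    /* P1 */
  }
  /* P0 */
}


z declared in the same block as P0
z = 17


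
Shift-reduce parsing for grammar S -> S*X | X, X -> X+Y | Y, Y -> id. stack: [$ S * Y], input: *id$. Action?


'Y' (not preceded by X+) is the handle for X -> Y
Action: reduce (X -> Y)


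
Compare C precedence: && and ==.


'==' is equality (level 6); '&&' is logical AND (level 2)
Higher level binds tighter
'==' has higher precedence than '&&'


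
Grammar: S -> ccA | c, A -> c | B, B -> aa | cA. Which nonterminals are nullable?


A nonterminal is nullable iff some alternative derives ε (directly, or every symbol in it is nullable)
Nullable: {}


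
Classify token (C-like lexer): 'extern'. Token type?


Pattern: reserved word
Type: KEYWORD


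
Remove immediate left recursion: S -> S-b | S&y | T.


Left-recursive alternatives: S-b, S&y; non-recursive: T
Introduce S': S -> TS', S' -> -bS' | &yS' | ε


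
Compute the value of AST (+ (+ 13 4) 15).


Evaluate inner: (+ 13 4) = 17
Evaluate root: (+ 17 15) = 32
Result: 32


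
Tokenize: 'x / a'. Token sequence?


Scan left to right, longest-match per lexeme
Tokens: ID(x), OP(/), ID(a)


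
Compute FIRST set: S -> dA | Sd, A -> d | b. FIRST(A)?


Per alternative of A: FIRST(d) = {d}; FIRST(b) = {b}
FIRST(A) = {b, d}


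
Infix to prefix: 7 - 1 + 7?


left-to-right (same/higher precedence on left): tree is (+ (- 7 1) 7)
Prefix: + - 7 1 7


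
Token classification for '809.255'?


Pattern: digits with a decimal point
Type: FLOAT_LITERAL


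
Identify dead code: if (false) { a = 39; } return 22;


condition is constant false, so the whole block is unreachable
Dead: 'if (false) { a = 39; }'


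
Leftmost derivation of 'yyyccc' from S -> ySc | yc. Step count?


Derivation: S => ySc => yyScc => yyyccc
Steps: 3


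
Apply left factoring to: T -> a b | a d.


Common prefix: 'a'
Factored: T -> a T', T' -> b | d


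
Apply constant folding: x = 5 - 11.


5 - 11 = -6 at compile time
Optimized: x = -6


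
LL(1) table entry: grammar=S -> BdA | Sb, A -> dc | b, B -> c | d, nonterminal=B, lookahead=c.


For [B, c]: 'c' ∈ FIRST(c)
Entry: B -> c


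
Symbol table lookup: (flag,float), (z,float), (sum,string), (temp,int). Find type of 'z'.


Lookup 'z' → type float


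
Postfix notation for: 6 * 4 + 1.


Left to right (same or higher precedence on left)
Postfix: 6 4 * 1 +


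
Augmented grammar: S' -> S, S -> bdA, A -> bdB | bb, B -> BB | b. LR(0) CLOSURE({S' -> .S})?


Start: S' -> .S
For each item with dot before a nonterminal B, add B -> .γ for every B-production
Closure: [S' -> .S, S -> .bdA]


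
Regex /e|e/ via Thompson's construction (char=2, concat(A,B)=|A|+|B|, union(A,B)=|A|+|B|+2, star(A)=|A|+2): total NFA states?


Syntax tree has 2 char leaf(s), 1 union(s), 0 star(s)
chars contribute 2×2 = 4; each union adds +2; each star adds +2
Total: 4 + 2 + 0 = 6 states


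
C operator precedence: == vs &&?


'==' is equality (level 6); '&&' is logical AND (level 2)
Higher level binds tighter
'==' has higher precedence than '&&'


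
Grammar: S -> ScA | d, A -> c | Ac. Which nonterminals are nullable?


A nonterminal is nullable iff some alternative derives ε (directly, or every symbol in it is nullable)
Nullable: {}


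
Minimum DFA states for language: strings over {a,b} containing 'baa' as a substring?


KMP-style automaton: 3 progress states + 1 absorbing accept = 4
Minimal DFA: 4 states


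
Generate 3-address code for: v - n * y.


Break into single-operator statements:
t1 = n * y
t2 = v - t1


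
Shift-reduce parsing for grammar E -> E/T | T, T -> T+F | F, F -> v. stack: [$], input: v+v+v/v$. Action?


no handle on stack; shift 'v'
Action: shift


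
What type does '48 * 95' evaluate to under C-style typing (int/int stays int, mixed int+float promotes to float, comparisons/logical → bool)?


Operand types: int * int
Rule: mixed int/float promotes to float; int/int stays int
Result type: int


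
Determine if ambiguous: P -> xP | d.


right-linear, alternatives start with distinct terminals 'x' vs 'd': unique leftmost derivation
Unambiguous


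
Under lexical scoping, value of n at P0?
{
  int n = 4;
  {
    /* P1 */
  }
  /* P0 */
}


n declared in the same block as P0
n = 4


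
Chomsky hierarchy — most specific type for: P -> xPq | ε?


Single nonterminal LHS, but x^n q^n is not regular
Classification: Type 2 (Context-Free)


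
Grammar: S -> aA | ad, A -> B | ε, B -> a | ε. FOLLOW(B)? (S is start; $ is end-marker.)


$ ∈ FOLLOW(S). For each A -> αBβ: add FIRST(β)\{ε} to FOLLOW(B); if β nullable, add FOLLOW(A).
FOLLOW(B) = {$}


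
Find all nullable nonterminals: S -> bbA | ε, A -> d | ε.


A nonterminal is nullable iff some alternative derives ε (directly, or every symbol in it is nullable)
Nullable: {A, S}


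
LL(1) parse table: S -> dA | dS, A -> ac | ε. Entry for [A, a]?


For [A, a]: 'a' ∈ FIRST(ac)
Entry: A -> ac


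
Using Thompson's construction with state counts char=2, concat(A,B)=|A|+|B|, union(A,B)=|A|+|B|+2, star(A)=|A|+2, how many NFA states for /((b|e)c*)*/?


Syntax tree has 3 char leaf(s), 1 union(s), 2 star(s)
chars contribute 3×2 = 6; each union adds +2; each star adds +2
Total: 6 + 2 + 4 = 12 states


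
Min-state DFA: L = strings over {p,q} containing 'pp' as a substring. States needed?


KMP-style automaton: 2 progress states + 1 absorbing accept = 3
Minimal DFA: 3 states


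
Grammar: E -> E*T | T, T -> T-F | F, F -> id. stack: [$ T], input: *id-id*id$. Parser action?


lookahead ∉ {-} so T won't extend; reduce E -> T
Action: reduce (E -> T)


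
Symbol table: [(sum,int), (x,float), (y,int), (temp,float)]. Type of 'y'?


Lookup 'y' → type int


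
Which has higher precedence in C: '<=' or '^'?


'<=' is relational (level 7); '^' is bitwise XOR (level 4)
Higher level binds tighter
'<=' has higher precedence than '^'


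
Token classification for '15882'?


Pattern: digits only
Type: INTEGER_LITERAL


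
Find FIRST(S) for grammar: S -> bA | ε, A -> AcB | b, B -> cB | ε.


Per alternative of S: FIRST(bA) = {b}; FIRST(ε) = {ε}
FIRST(S) = {b, ε}


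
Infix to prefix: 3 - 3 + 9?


left-to-right (same/higher precedence on left): tree is (+ (- 3 3) 9)
Prefix: + - 3 3 9


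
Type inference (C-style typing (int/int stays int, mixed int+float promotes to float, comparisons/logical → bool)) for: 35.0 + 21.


Operand types: float + int
Rule: mixed int/float promotes to float; int/int stays int
Result type: float


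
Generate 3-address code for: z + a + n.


Break into single-operator statements:
t1 = z + a
t2 = t1 + n


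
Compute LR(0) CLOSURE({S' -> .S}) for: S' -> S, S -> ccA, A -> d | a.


Start: S' -> .S
For each item with dot before a nonterminal B, add B -> .γ for every B-production
Closure: [S' -> .S, S -> .ccA]


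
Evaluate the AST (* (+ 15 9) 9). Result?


Evaluate inner: (+ 15 9) = 24
Evaluate root: (* 24 9) = 216
Result: 216


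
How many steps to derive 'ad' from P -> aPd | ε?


Derivation: P => aPd => ad
Steps: 2


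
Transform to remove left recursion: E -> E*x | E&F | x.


Left-recursive alternatives: E*x, E&F; non-recursive: x
Introduce E': E -> xE', E' -> *xE' | &FE' | ε


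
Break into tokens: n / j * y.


Scan left to right, longest-match per lexeme
Tokens: ID(n), OP(/), ID(j), OP(*), ID(y)


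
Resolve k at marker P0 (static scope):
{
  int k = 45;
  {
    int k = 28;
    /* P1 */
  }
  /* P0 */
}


k declared in the same block as P0
k = 45


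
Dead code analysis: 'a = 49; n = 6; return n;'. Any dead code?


a is assigned but never read
Dead: 'a = 49'


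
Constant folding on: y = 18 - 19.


18 - 19 = -1 at compile time
Optimized: y = -1


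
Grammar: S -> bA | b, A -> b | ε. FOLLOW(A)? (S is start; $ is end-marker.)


$ ∈ FOLLOW(S). For each A -> αBβ: add FIRST(β)\{ε} to FOLLOW(B); if β nullable, add FOLLOW(A).
FOLLOW(A) = {$}


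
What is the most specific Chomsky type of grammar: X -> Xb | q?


Left-linear: every RHS is a terminal or one nonterminal followed by a terminal
Classification: Type 3 (Regular)


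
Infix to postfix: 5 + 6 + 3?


Left to right (same or higher precedence on left)
Postfix: 5 6 + 3 +


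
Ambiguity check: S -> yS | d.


right-linear, alternatives start with distinct terminals 'y' vs 'd': unique leftmost derivation
Unambiguous


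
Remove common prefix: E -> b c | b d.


Common prefix: 'b'
Factored: E -> b E', E' -> c | d


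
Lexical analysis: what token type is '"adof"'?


Pattern: double-quoted sequence
Type: STRING_LITERAL


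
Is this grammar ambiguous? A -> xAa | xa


balanced x^n…a^n: each string has a unique parse
Unambiguous


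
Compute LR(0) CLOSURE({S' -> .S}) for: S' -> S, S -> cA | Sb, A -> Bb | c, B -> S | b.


Start: S' -> .S
For each item with dot before a nonterminal B, add B -> .γ for every B-production
Closure: [S' -> .S, S -> .cA, S -> .Sb]


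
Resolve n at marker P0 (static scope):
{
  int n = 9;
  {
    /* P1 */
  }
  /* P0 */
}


n declared in the same block as P0
n = 9


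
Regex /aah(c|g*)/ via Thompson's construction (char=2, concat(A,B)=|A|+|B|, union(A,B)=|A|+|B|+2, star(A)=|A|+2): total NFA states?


Syntax tree has 5 char leaf(s), 1 union(s), 1 star(s)
chars contribute 5×2 = 10; each union adds +2; each star adds +2
Total: 10 + 2 + 2 = 14 states


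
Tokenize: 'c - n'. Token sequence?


Scan left to right, longest-match per lexeme
Tokens: ID(c), OP(-), ID(n)


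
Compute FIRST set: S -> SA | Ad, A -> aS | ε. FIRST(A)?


Per alternative of A: FIRST(aS) = {a}; FIRST(ε) = {ε}
FIRST(A) = {a, ε}


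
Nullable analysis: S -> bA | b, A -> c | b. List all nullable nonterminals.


A nonterminal is nullable iff some alternative derives ε (directly, or every symbol in it is nullable)
Nullable: {}


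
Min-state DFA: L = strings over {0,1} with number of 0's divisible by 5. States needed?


Track (count of 0) mod 5: states 0..4, accept at 0
Minimal DFA: 5 states


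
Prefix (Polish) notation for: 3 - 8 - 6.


left-to-right (same/higher precedence on left): tree is (- (- 3 8) 6)
Prefix: - - 3 8 6


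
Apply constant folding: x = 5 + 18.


5 + 18 = 23 at compile time
Optimized: x = 23


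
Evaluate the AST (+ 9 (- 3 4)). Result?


Evaluate inner: (- 3 4) = -1
Evaluate root: (+ 9 -1) = 8
Result: 8


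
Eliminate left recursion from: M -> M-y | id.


Left-recursive alternatives: M-y; non-recursive: id
Introduce M': M -> idM', M' -> -yM' | ε


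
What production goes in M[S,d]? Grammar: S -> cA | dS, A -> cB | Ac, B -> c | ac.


For [S, d]: 'd' ∈ FIRST(dS)
Entry: S -> dS


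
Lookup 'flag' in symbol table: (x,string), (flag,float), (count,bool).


Lookup 'flag' → type float


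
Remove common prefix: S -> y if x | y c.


Common prefix: 'y'
Factored: S -> y S', S' -> if x | c


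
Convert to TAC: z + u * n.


Break into single-operator statements:
t1 = u * n
t2 = z + t1


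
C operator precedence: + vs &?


'+' is additive (level 9); '&' is bitwise AND (level 5)
Higher level binds tighter
'+' has higher precedence than '&'


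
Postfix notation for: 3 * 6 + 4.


Left to right (same or higher precedence on left)
Postfix: 3 6 * 4 +


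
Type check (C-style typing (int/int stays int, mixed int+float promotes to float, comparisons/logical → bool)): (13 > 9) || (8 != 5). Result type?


Operand types: bool || bool
Rule: logical operators take bool operands and yield bool
Result type: bool


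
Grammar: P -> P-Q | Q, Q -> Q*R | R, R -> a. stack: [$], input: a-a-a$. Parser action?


no handle on stack; shift 'a'
Action: shift


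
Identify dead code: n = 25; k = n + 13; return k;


n is read by k's definition; k is returned
No dead code


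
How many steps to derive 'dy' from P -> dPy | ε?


Derivation: P => dPy => dy
Steps: 2


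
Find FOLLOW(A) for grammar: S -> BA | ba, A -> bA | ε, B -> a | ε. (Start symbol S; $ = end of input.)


$ ∈ FOLLOW(S). For each A -> αBβ: add FIRST(β)\{ε} to FOLLOW(B); if β nullable, add FOLLOW(A).
FOLLOW(A) = {$}


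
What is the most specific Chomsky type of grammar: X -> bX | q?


Right-linear: every RHS is a terminal or a terminal followed by one nonterminal
Classification: Type 3 (Regular)


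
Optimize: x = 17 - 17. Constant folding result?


17 - 17 = 0 at compile time
Optimized: x = 0


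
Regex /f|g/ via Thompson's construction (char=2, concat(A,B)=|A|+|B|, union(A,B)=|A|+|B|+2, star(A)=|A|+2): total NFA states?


Syntax tree has 2 char leaf(s), 1 union(s), 0 star(s)
chars contribute 2×2 = 4; each union adds +2; each star adds +2
Total: 4 + 2 + 0 = 6 states


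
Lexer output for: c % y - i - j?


Scan left to right, longest-match per lexeme
Tokens: ID(c), OP(%), ID(y), OP(-), ID(i), OP(-), ID(j)


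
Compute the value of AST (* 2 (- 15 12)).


Evaluate inner: (- 15 12) = 3
Evaluate root: (* 2 3) = 6
Result: 6


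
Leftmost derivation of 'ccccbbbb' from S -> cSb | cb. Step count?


Derivation: S => cSb => ccSbb => cccSbbb => ccccbbbb
Steps: 4


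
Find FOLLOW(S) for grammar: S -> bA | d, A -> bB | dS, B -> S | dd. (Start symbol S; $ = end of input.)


$ ∈ FOLLOW(S). For each A -> αBβ: add FIRST(β)\{ε} to FOLLOW(B); if β nullable, add FOLLOW(A).
FOLLOW(S) = {$}


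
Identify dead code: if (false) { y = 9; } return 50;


condition is constant false, so the whole block is unreachable
Dead: 'if (false) { y = 9; }'


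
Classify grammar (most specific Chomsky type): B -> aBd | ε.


Single nonterminal LHS, but a^n d^n is not regular
Classification: Type 2 (Context-Free)


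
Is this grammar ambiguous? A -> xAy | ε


balanced x^n…y^n: each string has a unique parse
Unambiguous


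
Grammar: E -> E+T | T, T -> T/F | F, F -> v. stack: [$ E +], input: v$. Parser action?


no handle ('E+' is not any RHS); shift 'v'
Action: shift


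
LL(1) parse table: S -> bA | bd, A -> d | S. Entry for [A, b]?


For [A, b]: 'b' ∈ FIRST(S)
Entry: A -> S


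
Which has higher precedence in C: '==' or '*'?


'*' is multiplicative (level 10); '==' is equality (level 6)
Higher level binds tighter
'*' has higher precedence than '=='


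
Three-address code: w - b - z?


Break into single-operator statements:
t1 = w - b
t2 = t1 - z


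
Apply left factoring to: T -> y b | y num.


Common prefix: 'y'
Factored: T -> y T', T' -> b | num


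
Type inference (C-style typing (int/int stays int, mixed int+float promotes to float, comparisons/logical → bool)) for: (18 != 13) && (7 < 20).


Operand types: bool && bool
Rule: logical operators take bool operands and yield bool
Result type: bool


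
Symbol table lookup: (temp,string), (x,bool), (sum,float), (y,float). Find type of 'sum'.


Lookup 'sum' → type float


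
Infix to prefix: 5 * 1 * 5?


left-to-right (same/higher precedence on left): tree is (* (* 5 1) 5)
Prefix: * * 5 1 5


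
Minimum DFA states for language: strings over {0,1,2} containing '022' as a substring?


KMP-style automaton: 3 progress states + 1 absorbing accept = 4
Minimal DFA: 4 states


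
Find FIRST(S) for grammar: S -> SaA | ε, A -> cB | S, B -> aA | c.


Per alternative of S: FIRST(SaA) = {a}; FIRST(ε) = {ε}
FIRST(S) = {a, ε}


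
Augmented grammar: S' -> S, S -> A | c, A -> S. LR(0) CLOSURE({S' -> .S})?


Start: S' -> .S
For each item with dot before a nonterminal B, add B -> .γ for every B-production
Closure: [S' -> .S, S -> .A, S -> .c, A -> .S]


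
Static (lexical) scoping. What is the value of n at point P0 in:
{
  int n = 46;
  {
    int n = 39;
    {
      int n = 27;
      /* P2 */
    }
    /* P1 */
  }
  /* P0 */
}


n declared in the same block as P0
n = 46


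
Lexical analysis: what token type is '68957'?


Pattern: digits only
Type: INTEGER_LITERAL


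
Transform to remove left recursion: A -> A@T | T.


Left-recursive alternatives: A@T; non-recursive: T
Introduce A': A -> TA', A' -> @TA' | ε


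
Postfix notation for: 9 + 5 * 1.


* has higher precedence, evaluate 5*1 first
Postfix: 9 5 1 * +


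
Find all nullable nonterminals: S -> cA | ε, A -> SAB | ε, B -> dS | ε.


A nonterminal is nullable iff some alternative derives ε (directly, or every symbol in it is nullable)
Nullable: {A, B, S}


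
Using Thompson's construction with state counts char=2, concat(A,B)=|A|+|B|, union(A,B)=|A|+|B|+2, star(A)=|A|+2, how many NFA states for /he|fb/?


Syntax tree has 4 char leaf(s), 1 union(s), 0 star(s)
chars contribute 4×2 = 8; each union adds +2; each star adds +2
Total: 8 + 2 + 0 = 10 states


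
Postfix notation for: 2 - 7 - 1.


Left to right (same or higher precedence on left)
Postfix: 2 7 - 1 -


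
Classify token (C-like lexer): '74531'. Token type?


Pattern: digits only
Type: INTEGER_LITERAL


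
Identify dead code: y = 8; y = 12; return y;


first assignment to y is overwritten before any read
Dead: 'y = 8'


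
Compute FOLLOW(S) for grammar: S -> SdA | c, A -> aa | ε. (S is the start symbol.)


$ ∈ FOLLOW(S). For each A -> αBβ: add FIRST(β)\{ε} to FOLLOW(B); if β nullable, add FOLLOW(A).
FOLLOW(S) = {$, d}


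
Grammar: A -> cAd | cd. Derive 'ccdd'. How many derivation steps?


Derivation: A => cAd => ccdd
Steps: 2


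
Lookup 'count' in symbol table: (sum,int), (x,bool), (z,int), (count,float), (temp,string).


Lookup 'count' → type float


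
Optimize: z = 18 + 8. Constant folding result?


18 + 8 = 26 at compile time
Optimized: z = 26


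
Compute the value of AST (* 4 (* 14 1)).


Evaluate inner: (* 14 1) = 14
Evaluate root: (* 4 14) = 56
Result: 56


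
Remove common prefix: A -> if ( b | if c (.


Common prefix: 'if'
Factored: A -> if A', A' -> ( b | c (


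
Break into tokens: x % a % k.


Scan left to right, longest-match per lexeme
Tokens: ID(x), OP(%), ID(a), OP(%), ID(k)


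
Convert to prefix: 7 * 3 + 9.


left-to-right (same/higher precedence on left): tree is (+ (* 7 3) 9)
Prefix: + * 7 3 9


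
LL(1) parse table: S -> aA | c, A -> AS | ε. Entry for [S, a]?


For [S, a]: 'a' ∈ FIRST(aA)
Entry: S -> aA


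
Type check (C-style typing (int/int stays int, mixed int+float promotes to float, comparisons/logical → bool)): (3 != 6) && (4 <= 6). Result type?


Operand types: bool && bool
Rule: logical operators take bool operands and yield bool
Result type: bool


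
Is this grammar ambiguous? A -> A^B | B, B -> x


precedence layered via separate nonterminal B: deterministic
Unambiguous


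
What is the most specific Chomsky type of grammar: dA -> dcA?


LHS has context (more than one symbol) and |LHS| ≤ |RHS|
Classification: Type 1 (Context-Sensitive)


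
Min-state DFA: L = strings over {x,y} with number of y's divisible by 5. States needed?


Track (count of y) mod 5: states 0..4, accept at 0
Minimal DFA: 5 states


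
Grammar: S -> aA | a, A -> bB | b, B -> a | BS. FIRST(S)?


Per alternative of S: FIRST(aA) = {a}; FIRST(a) = {a}
FIRST(S) = {a}


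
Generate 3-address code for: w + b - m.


Break into single-operator statements:
t1 = w + b
t2 = t1 - m


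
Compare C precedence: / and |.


'/' is multiplicative (level 10); '|' is bitwise OR (level 3)
Higher level binds tighter
'/' has higher precedence than '|'


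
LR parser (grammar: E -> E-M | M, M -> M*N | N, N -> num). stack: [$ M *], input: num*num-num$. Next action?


no handle; shift 'num'
Action: shift


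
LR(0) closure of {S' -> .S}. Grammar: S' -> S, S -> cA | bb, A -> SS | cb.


Start: S' -> .S
For each item with dot before a nonterminal B, add B -> .γ for every B-production
Closure: [S' -> .S, S -> .cA, S -> .bb]


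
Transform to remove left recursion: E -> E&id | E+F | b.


Left-recursive alternatives: E&id, E+F; non-recursive: b
Introduce E': E -> bE', E' -> &idE' | +FE' | ε


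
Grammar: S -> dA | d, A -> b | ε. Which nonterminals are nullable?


A nonterminal is nullable iff some alternative derives ε (directly, or every symbol in it is nullable)
Nullable: {A}


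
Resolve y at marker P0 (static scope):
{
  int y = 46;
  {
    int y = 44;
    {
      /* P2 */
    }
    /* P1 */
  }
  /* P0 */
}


y declared in the same block as P0
y = 46


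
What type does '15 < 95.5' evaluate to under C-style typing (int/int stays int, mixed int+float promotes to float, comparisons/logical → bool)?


Operand types: int < float
Rule: comparison yields bool
Result type: bool


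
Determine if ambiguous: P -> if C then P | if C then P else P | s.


dangling else: 'if C then if C then s else s' parses two ways
Ambiguous


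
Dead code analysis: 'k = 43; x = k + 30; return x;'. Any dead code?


k is read by x's definition; x is returned
No dead code


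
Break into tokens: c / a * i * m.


Scan left to right, longest-match per lexeme
Tokens: ID(c), OP(/), ID(a), OP(*), ID(i), OP(*), ID(m)


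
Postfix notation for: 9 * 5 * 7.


Left to right (same or higher precedence on left)
Postfix: 9 5 * 7 *


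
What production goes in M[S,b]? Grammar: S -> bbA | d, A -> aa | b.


For [S, b]: 'b' ∈ FIRST(bbA)
Entry: S -> bbA


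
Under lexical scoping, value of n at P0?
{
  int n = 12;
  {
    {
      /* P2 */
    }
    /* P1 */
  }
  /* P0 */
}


n declared in the same block as P0
n = 12


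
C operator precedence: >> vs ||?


'>>' is shift (level 8); '||' is logical OR (level 1)
Higher level binds tighter
'>>' has higher precedence than '||'


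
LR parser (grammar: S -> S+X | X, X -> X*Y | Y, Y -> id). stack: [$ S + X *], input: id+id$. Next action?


no handle; shift 'id'
Action: shift


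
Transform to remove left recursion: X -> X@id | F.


Left-recursive alternatives: X@id; non-recursive: F
Introduce X': X -> FX', X' -> @idX' | ε


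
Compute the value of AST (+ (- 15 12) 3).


Evaluate inner: (- 15 12) = 3
Evaluate root: (+ 3 3) = 6
Result: 6


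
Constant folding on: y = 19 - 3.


19 - 3 = 16 at compile time
Optimized: y = 16


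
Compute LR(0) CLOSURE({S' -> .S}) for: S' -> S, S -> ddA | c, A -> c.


Start: S' -> .S
For each item with dot before a nonterminal B, add B -> .γ for every B-production
Closure: [S' -> .S, S -> .ddA, S -> .c]


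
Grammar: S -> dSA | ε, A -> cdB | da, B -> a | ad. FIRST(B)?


Per alternative of B: FIRST(a) = {a}; FIRST(ad) = {a}
FIRST(B) = {a}


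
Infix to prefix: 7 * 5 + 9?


left-to-right (same/higher precedence on left): tree is (+ (* 7 5) 9)
Prefix: + * 7 5 9


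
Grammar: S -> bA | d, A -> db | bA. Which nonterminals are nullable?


A nonterminal is nullable iff some alternative derives ε (directly, or every symbol in it is nullable)
Nullable: {}


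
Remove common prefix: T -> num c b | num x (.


Common prefix: 'num'
Factored: T -> num T', T' -> c b | x (


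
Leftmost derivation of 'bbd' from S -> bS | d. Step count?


Derivation: S => bS => bbS => bbd
Steps: 3


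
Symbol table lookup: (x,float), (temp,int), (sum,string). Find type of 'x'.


Lookup 'x' → type float


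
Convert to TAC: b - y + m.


Break into single-operator statements:
t1 = b - y
t2 = t1 + m


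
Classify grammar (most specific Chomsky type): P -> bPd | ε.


Single nonterminal LHS, but b^n d^n is not regular
Classification: Type 2 (Context-Free)


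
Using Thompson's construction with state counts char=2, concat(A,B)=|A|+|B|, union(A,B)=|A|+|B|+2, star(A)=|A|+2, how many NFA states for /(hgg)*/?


Syntax tree has 3 char leaf(s), 0 union(s), 1 star(s)
chars contribute 3×2 = 6; each union adds +2; each star adds +2
Total: 6 + 0 + 2 = 8 states


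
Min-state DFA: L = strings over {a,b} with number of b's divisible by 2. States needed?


Track (count of b) mod 2: states 0..1, accept at 0
Minimal DFA: 2 states


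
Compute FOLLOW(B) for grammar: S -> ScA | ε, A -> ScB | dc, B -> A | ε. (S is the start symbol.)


$ ∈ FOLLOW(S). For each A -> αBβ: add FIRST(β)\{ε} to FOLLOW(B); if β nullable, add FOLLOW(A).
FOLLOW(B) = {$, c}


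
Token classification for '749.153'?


Pattern: digits with a decimal point
Type: FLOAT_LITERAL


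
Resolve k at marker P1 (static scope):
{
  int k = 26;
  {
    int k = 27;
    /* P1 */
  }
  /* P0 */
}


k declared in the same block as P1
k = 27


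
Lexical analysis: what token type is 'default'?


Pattern: reserved word
Type: KEYWORD


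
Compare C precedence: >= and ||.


'>=' is relational (level 7); '||' is logical OR (level 1)
Higher level binds tighter
'>=' has higher precedence than '||'


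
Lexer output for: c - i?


Scan left to right, longest-match per lexeme
Tokens: ID(c), OP(-), ID(i)


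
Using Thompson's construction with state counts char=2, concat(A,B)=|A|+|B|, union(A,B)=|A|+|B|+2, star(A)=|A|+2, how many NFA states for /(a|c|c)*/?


Syntax tree has 3 char leaf(s), 2 union(s), 1 star(s)
chars contribute 3×2 = 6; each union adds +2; each star adds +2
Total: 6 + 4 + 2 = 12 states


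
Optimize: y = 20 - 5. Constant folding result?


20 - 5 = 15 at compile time
Optimized: y = 15


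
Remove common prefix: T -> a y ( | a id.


Common prefix: 'a'
Factored: T -> a T', T' -> y ( | id


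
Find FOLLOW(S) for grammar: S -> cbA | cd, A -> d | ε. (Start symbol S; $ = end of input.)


$ ∈ FOLLOW(S). For each A -> αBβ: add FIRST(β)\{ε} to FOLLOW(B); if β nullable, add FOLLOW(A).
FOLLOW(S) = {$}


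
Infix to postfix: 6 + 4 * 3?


* has higher precedence, evaluate 4*3 first
Postfix: 6 4 3 * +


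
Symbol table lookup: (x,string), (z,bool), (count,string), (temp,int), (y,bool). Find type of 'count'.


Lookup 'count' → type string


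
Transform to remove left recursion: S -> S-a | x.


Left-recursive alternatives: S-a; non-recursive: x
Introduce S': S -> xS', S' -> -aS' | ε


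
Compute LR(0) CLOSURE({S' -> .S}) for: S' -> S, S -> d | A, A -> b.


Start: S' -> .S
For each item with dot before a nonterminal B, add B -> .γ for every B-production
Closure: [S' -> .S, S -> .d, S -> .A, A -> .b]
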